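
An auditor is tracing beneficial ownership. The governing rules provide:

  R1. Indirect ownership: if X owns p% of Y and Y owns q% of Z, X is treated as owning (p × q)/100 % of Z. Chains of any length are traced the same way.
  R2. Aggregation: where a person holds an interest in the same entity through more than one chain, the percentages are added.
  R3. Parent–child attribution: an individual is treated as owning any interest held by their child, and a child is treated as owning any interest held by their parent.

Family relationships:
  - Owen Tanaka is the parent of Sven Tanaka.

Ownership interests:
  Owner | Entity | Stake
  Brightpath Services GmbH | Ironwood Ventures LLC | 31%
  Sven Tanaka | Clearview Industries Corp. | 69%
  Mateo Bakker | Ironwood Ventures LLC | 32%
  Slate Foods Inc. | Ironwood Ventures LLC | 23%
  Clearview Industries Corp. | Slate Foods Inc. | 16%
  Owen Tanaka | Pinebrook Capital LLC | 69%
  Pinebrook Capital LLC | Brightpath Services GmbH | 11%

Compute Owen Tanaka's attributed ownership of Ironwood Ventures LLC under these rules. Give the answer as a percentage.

4.8921%

By parent–child attribution (R3), Owen Tanaka is treated as owning Sven Tanaka's 69% interest in Clearview Industries Corp.
Chain via Pinebrook Capital LLC → Brightpath Services GmbH (R1): 69% × 11% × 31% = 2.3529% of Ironwood Ventures LLC.
Chain via Clearview Industries Corp. → Slate Foods Inc. (R1): 69% × 16% × 23% = 2.5392% of Ironwood Ventures LLC.
Aggregating (R2): 2.3529% + 2.5392% = 4.8921%.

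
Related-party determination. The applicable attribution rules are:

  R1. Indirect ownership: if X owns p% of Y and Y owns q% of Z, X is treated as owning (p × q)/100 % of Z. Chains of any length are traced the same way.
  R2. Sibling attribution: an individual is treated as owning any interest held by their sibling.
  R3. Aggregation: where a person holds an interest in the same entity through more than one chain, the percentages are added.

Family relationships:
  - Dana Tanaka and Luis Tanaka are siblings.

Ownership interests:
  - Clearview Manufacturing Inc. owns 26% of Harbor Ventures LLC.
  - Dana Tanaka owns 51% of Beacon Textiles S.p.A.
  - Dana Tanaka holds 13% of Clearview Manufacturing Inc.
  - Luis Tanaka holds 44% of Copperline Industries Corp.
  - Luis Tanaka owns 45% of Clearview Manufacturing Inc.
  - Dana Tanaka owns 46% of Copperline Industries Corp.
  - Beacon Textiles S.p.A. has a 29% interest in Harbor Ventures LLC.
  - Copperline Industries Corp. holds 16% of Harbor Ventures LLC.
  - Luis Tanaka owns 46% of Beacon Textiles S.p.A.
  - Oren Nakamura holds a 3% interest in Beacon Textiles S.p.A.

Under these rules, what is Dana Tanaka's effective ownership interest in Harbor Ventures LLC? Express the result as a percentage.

57.61%

By sibling attribution (R2), Dana Tanaka is treated as also owning Luis Tanaka's interest in Beacon Textiles S.p.A, giving 51% + 46% = 97%.
By sibling attribution (R2), Dana Tanaka is treated as also owning Luis Tanaka's interest in Clearview Manufacturing Inc, giving 13% + 45% = 58%.
By sibling attribution (R2), Dana Tanaka is treated as also owning Luis Tanaka's interest in Copperline Industries Corp, giving 46% + 44% = 90%.
Chain via Beacon Textiles S.p.A. (R1): 97% × 29% = 28.13% of Harbor Ventures LLC.
Chain via Clearview Manufacturing Inc. (R1): 58% × 26% = 15.08% of Harbor Ventures LLC.
Chain via Copperline Industries Corp. (R1): 90% × 16% = 14.4% of Harbor Ventures LLC.
Aggregating (R3): 28.13% + 15.08% + 14.4% = 57.61%.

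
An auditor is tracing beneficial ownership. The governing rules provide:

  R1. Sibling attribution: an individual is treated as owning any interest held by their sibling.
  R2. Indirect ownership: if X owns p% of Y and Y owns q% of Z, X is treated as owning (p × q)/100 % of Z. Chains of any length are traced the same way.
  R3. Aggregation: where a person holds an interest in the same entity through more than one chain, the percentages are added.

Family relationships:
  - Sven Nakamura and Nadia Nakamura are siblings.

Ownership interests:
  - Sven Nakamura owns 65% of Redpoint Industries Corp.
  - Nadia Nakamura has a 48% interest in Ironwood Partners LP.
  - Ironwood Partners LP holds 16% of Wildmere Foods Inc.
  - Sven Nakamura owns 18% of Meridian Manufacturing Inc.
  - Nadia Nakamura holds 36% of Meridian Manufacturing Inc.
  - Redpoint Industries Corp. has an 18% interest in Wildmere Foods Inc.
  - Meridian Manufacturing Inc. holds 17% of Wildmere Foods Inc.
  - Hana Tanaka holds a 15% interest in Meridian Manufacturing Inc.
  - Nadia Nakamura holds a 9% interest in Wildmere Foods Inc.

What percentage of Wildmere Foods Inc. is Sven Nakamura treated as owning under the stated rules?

37.56%

By sibling attribution (R1), Sven Nakamura is treated as also owning Nadia Nakamura's interest in Meridian Manufacturing Inc, giving 18% + 36% = 54%.
By sibling attribution (R1), Sven Nakamura is treated as owning Nadia Nakamura's 48% interest in Ironwood Partners LP.
By sibling attribution (R1), Sven Nakamura is treated as owning Nadia Nakamura's 9% interest in Wildmere Foods Inc.
Chain via Redpoint Industries Corp. (R2): 65% × 18% = 11.7% of Wildmere Foods Inc.
Chain via Meridian Manufacturing Inc. (R2): 54% × 17% = 9.18% of Wildmere Foods Inc.
Chain via Ironwood Partners LP (R2): 48% × 16% = 7.68% of Wildmere Foods Inc.
Direct interest in Wildmere Foods Inc: 9%.
Aggregating (R3): 11.7% + 9.18% + 7.68% + 9% = 37.56%.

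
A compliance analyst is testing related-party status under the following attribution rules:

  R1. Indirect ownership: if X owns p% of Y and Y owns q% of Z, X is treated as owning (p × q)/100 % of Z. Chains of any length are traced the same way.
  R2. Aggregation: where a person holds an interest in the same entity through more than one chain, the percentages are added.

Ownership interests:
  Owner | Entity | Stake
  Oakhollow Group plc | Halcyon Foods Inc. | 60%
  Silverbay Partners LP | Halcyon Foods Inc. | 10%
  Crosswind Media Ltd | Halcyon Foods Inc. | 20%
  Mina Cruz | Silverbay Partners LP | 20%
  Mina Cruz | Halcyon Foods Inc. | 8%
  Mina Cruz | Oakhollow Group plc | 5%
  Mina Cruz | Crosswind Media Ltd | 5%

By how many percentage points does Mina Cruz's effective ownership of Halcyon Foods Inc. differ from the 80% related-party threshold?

Chain via Oakhollow Group plc (R1): 5% × 60% = 3% of Halcyon Foods Inc.
Chain via Silverbay Partners LP (R1): 20% × 10% = 2% of Halcyon Foods Inc.
Chain via Crosswind Media Ltd (R1): 5% × 20% = 1% of Halcyon Foods Inc.
Direct interest in Halcyon Foods Inc: 8%.
Aggregating (R2): 3% + 2% + 1% + 8% = 14%.
14% falls short of the 80% threshold by 66 percentage points.

66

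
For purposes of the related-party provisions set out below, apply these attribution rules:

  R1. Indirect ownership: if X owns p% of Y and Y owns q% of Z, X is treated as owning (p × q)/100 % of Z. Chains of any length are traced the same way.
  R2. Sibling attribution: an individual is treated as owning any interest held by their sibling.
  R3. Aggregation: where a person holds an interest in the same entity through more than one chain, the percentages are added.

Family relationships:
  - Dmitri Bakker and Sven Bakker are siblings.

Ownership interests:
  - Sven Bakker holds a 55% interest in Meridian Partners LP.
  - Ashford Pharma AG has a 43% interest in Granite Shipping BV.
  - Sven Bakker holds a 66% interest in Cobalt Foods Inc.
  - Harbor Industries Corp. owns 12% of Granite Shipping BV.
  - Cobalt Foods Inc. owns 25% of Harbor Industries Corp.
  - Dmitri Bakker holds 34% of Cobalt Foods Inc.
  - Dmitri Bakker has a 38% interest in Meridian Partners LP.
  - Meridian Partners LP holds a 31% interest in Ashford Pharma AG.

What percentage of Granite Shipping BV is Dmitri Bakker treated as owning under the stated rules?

15.3969%

By sibling attribution (R2), Dmitri Bakker is treated as also owning Sven Bakker's interest in Meridian Partners LP, giving 38% + 55% = 93%.
By sibling attribution (R2), Dmitri Bakker is treated as also owning Sven Bakker's interest in Cobalt Foods Inc, giving 34% + 66% = 100%.
Chain via Meridian Partners LP → Ashford Pharma AG (R1): 93% × 31% × 43% = 12.3969% of Granite Shipping BV.
Chain via Cobalt Foods Inc. → Harbor Industries Corp. (R1): 100% × 25% × 12% = 3% of Granite Shipping BV.
Aggregating (R3): 12.3969% + 3% = 15.3969%.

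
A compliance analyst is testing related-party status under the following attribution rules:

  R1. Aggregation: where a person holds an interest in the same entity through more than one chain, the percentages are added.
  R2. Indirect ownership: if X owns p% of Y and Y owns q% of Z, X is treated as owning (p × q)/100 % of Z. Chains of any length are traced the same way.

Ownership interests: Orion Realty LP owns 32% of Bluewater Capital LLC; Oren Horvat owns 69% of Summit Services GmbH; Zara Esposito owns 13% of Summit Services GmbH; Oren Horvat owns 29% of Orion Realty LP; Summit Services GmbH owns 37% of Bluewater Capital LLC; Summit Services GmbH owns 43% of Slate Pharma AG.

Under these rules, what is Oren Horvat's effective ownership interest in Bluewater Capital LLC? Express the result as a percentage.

34.81%

Chain via Orion Realty LP (R2): 29% × 32% = 9.28% of Bluewater Capital LLC.
Chain via Summit Services GmbH (R2): 69% × 37% = 25.53% of Bluewater Capital LLC.
Aggregating (R1): 9.28% + 25.53% = 34.81%.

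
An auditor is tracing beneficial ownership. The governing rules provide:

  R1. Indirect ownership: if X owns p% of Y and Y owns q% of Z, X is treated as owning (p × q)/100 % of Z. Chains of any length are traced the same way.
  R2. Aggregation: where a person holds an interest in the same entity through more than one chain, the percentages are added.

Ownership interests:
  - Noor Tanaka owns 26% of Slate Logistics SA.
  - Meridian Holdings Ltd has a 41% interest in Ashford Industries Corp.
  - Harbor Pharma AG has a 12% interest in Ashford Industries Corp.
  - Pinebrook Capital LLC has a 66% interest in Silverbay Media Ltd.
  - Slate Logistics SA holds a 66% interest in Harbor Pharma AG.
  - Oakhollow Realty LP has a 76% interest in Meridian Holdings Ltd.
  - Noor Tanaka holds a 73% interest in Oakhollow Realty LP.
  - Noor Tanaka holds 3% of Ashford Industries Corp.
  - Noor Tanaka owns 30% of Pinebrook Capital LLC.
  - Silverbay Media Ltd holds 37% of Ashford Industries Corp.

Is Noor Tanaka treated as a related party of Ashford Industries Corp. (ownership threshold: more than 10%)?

Yes

Chain via Oakhollow Realty LP → Meridian Holdings Ltd (R1): 73% × 76% × 41% = 22.7468% of Ashford Industries Corp.
Chain via Slate Logistics SA → Harbor Pharma AG (R1): 26% × 66% × 12% = 2.0592% of Ashford Industries Corp.
Chain via Pinebrook Capital LLC → Silverbay Media Ltd (R1): 30% × 66% × 37% = 7.326% of Ashford Industries Corp.
Direct interest in Ashford Industries Corp: 3%.
Aggregating (R2): 22.7468% + 2.0592% + 7.326% + 3% = 35.132%.
35.132% exceeds the 10% threshold, so Noor is a related party to Ashford Industries Corp.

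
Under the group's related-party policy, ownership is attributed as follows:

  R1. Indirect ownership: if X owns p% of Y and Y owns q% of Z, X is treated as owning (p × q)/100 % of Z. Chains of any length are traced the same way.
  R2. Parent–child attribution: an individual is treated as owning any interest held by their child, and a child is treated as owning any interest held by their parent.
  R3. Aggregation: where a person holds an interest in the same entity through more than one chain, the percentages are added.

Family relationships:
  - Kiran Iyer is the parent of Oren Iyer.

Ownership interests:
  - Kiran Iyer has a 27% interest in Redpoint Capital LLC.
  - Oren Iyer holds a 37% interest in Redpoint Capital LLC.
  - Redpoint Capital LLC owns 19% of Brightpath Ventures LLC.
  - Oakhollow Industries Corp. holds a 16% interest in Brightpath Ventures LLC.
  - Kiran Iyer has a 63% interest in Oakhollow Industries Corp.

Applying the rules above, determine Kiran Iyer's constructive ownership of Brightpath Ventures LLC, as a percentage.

22.24%

By parent–child attribution (R2), Kiran Iyer is treated as also owning Oren Iyer's interest in Redpoint Capital LLC, giving 27% + 37% = 64%.
Chain via Redpoint Capital LLC (R1): 64% × 19% = 12.16% of Brightpath Ventures LLC.
Chain via Oakhollow Industries Corp. (R1): 63% × 16% = 10.08% of Brightpath Ventures LLC.
Aggregating (R3): 12.16% + 10.08% = 22.24%.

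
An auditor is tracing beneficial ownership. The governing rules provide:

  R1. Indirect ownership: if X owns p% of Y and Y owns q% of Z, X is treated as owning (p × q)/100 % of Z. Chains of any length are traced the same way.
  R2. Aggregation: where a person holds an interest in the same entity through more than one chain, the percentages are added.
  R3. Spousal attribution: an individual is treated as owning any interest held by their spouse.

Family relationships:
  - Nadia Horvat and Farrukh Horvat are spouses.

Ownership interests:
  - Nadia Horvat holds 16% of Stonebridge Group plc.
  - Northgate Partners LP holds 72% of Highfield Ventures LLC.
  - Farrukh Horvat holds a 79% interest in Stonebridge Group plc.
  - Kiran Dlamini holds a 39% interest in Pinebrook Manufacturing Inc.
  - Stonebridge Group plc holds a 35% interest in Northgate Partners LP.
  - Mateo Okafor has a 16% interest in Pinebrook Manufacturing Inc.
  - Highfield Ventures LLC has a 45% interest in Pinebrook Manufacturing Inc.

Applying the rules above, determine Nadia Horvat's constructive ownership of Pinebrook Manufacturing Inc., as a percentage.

10.773%

By spousal attribution (R3), Nadia Horvat is treated as also owning Farrukh Horvat's interest in Stonebridge Group plc, giving 16% + 79% = 95%.
Chain via Stonebridge Group plc → Northgate Partners LP → Highfield Ventures LLC (R1): 95% × 35% × 72% × 45% = 10.773% of Pinebrook Manufacturing Inc.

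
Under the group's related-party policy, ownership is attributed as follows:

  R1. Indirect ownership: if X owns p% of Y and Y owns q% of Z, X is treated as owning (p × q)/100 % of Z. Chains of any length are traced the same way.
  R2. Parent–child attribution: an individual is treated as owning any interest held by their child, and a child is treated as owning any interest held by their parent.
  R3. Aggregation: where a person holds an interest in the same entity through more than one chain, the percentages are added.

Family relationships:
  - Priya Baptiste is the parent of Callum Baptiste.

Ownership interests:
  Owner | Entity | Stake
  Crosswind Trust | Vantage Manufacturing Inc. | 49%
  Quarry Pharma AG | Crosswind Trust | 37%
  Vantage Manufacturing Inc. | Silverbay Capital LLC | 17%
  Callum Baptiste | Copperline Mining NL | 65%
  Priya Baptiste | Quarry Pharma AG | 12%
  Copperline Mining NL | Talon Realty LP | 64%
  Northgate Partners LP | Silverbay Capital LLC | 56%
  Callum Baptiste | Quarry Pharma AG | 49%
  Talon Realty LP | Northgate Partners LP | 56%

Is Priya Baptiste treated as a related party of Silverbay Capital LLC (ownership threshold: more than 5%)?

Yes

By parent–child attribution (R2), Priya Baptiste is treated as also owning Callum Baptiste's interest in Quarry Pharma AG, giving 12% + 49% = 61%.
By parent–child attribution (R2), Priya Baptiste is treated as owning Callum Baptiste's 65% interest in Copperline Mining NL.
Chain via Quarry Pharma AG → Crosswind Trust → Vantage Manufacturing Inc. (R1): 61% × 37% × 49% × 17% = 1.880081% of Silverbay Capital LLC.
Chain via Copperline Mining NL → Talon Realty LP → Northgate Partners LP (R1): 65% × 64% × 56% × 56% = 13.04576% of Silverbay Capital LLC.
Aggregating (R3): 1.880081% + 13.04576% = 14.925841%.
14.925841% exceeds the 5% threshold, so Priya is a related party to Silverbay Capital LLC.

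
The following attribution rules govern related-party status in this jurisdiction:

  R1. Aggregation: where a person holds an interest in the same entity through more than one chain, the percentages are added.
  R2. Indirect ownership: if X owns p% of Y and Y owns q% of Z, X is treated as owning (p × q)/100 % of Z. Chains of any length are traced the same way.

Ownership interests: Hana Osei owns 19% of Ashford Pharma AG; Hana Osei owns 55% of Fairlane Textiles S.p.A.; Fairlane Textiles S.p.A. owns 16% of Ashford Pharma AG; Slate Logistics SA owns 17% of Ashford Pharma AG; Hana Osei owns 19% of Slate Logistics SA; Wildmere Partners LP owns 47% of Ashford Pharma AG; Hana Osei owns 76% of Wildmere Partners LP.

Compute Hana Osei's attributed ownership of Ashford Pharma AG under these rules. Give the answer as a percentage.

66.75%

Chain via Slate Logistics SA (R2): 19% × 17% = 3.23% of Ashford Pharma AG.
Chain via Fairlane Textiles S.p.A. (R2): 55% × 16% = 8.8% of Ashford Pharma AG.
Chain via Wildmere Partners LP (R2): 76% × 47% = 35.72% of Ashford Pharma AG.
Direct interest in Ashford Pharma AG: 19%.
Aggregating (R1): 3.23% + 8.8% + 35.72% + 19% = 66.75%.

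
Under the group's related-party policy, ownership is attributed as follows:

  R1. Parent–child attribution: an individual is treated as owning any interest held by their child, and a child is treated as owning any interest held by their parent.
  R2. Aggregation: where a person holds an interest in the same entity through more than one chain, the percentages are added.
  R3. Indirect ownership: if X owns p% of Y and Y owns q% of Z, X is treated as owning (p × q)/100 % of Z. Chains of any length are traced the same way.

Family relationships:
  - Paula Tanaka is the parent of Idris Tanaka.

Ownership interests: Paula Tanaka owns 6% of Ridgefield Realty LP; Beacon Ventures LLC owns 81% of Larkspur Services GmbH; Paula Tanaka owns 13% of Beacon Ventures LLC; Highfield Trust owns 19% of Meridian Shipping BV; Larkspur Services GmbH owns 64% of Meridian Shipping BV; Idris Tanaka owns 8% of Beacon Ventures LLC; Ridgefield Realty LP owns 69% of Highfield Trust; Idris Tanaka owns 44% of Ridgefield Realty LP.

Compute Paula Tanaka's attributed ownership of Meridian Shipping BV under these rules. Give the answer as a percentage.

By parent–child attribution (R1), Paula Tanaka is treated as also owning Idris Tanaka's interest in Beacon Ventures LLC, giving 13% + 8% = 21%.
By parent–child attribution (R1), Paula Tanaka is treated as also owning Idris Tanaka's interest in Ridgefield Realty LP, giving 6% + 44% = 50%.
Chain via Beacon Ventures LLC → Larkspur Services GmbH (R3): 21% × 81% × 64% = 10.8864% of Meridian Shipping BV.
Chain via Ridgefield Realty LP → Highfield Trust (R3): 50% × 69% × 19% = 6.555% of Meridian Shipping BV.
Aggregating (R2): 10.8864% + 6.555% = 17.4414%.

17.4414%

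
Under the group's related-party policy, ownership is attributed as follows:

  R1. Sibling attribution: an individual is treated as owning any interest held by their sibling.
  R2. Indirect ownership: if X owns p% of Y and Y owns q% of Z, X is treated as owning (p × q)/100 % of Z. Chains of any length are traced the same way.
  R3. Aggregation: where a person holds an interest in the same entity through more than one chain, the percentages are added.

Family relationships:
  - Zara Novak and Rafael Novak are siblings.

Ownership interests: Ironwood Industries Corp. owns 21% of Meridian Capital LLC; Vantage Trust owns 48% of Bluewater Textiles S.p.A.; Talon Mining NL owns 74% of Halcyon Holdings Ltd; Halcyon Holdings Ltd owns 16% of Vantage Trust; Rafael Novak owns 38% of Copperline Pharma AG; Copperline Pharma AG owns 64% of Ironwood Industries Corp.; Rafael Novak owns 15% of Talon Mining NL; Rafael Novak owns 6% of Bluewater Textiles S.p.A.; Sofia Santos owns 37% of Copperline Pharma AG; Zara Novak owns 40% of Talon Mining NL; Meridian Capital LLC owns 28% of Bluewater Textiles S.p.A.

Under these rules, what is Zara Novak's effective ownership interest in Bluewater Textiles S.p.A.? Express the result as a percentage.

By sibling attribution (R1), Zara Novak is treated as also owning Rafael Novak's interest in Talon Mining NL, giving 40% + 15% = 55%.
By sibling attribution (R1), Zara Novak is treated as owning Rafael Novak's 38% interest in Copperline Pharma AG.
By sibling attribution (R1), Zara Novak is treated as owning Rafael Novak's 6% interest in Bluewater Textiles S.p.A.
Chain via Talon Mining NL → Halcyon Holdings Ltd → Vantage Trust (R2): 55% × 74% × 16% × 48% = 3.12576% of Bluewater Textiles S.p.A.
Chain via Copperline Pharma AG → Ironwood Industries Corp. → Meridian Capital LLC (R2): 38% × 64% × 21% × 28% = 1.430016% of Bluewater Textiles S.p.A.
Direct interest in Bluewater Textiles S.p.A: 6%.
Aggregating (R3): 3.12576% + 1.430016% + 6% = 10.555776%.

10.555776%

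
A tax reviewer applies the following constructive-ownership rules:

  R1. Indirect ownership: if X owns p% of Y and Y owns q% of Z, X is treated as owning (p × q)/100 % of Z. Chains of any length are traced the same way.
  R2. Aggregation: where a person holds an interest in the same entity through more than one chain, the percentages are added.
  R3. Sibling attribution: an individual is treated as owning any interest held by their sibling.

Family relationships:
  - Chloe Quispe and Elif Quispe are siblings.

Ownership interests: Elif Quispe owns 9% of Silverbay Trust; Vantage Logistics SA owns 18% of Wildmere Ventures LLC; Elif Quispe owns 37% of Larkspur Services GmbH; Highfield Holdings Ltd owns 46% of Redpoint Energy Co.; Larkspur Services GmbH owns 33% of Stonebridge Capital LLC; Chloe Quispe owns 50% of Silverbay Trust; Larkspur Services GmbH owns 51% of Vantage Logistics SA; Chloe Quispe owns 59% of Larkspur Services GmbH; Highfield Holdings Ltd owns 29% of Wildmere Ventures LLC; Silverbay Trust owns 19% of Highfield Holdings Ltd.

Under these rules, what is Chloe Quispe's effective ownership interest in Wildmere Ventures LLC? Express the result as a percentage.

By sibling attribution (R3), Chloe Quispe is treated as also owning Elif Quispe's interest in Larkspur Services GmbH, giving 59% + 37% = 96%.
By sibling attribution (R3), Chloe Quispe is treated as also owning Elif Quispe's interest in Silverbay Trust, giving 50% + 9% = 59%.
Chain via Larkspur Services GmbH → Vantage Logistics SA (R1): 96% × 51% × 18% = 8.8128% of Wildmere Ventures LLC.
Chain via Silverbay Trust → Highfield Holdings Ltd (R1): 59% × 19% × 29% = 3.2509% of Wildmere Ventures LLC.
Aggregating (R2): 8.8128% + 3.2509% = 12.0637%.

12.0637%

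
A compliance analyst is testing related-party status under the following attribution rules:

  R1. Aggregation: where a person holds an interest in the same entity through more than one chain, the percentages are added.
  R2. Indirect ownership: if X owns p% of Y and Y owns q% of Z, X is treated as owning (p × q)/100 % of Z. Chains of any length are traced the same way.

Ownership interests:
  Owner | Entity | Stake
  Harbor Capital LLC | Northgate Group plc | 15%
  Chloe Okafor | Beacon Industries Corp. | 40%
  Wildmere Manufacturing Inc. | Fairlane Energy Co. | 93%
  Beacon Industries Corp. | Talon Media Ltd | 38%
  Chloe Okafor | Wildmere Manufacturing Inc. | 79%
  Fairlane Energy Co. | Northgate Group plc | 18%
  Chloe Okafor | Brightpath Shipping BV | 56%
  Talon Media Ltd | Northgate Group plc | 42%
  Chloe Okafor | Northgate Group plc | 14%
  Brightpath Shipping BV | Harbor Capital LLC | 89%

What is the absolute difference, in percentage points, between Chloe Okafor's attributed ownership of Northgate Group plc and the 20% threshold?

21.0846

Chain via Beacon Industries Corp. → Talon Media Ltd (R2): 40% × 38% × 42% = 6.384% of Northgate Group plc.
Chain via Brightpath Shipping BV → Harbor Capital LLC (R2): 56% × 89% × 15% = 7.476% of Northgate Group plc.
Chain via Wildmere Manufacturing Inc. → Fairlane Energy Co. (R2): 79% × 93% × 18% = 13.2246% of Northgate Group plc.
Direct interest in Northgate Group plc: 14%.
Aggregating (R1): 6.384% + 7.476% + 13.2246% + 14% = 41.0846%.
41.0846% exceeds the 20% threshold by 21.0846 percentage points.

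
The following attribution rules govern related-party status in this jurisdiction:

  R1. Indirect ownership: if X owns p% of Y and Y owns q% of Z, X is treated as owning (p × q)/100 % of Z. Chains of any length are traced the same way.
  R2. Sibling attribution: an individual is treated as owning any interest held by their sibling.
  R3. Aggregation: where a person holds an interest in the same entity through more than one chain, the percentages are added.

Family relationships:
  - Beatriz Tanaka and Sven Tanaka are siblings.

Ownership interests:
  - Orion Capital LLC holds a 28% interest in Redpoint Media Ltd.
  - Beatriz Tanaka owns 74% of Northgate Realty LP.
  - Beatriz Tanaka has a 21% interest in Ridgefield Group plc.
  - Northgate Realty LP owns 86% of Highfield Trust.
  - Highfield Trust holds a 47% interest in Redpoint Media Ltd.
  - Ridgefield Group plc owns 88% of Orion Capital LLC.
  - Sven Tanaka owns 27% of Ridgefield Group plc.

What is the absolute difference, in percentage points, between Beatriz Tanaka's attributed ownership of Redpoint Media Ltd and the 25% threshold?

By sibling attribution (R2), Beatriz Tanaka is treated as also owning Sven Tanaka's interest in Ridgefield Group plc, giving 21% + 27% = 48%.
Chain via Northgate Realty LP → Highfield Trust (R1): 74% × 86% × 47% = 29.9108% of Redpoint Media Ltd.
Chain via Ridgefield Group plc → Orion Capital LLC (R1): 48% × 88% × 28% = 11.8272% of Redpoint Media Ltd.
Aggregating (R3): 29.9108% + 11.8272% = 41.738%.
41.738% exceeds the 25% threshold by 16.738 percentage points.

16.738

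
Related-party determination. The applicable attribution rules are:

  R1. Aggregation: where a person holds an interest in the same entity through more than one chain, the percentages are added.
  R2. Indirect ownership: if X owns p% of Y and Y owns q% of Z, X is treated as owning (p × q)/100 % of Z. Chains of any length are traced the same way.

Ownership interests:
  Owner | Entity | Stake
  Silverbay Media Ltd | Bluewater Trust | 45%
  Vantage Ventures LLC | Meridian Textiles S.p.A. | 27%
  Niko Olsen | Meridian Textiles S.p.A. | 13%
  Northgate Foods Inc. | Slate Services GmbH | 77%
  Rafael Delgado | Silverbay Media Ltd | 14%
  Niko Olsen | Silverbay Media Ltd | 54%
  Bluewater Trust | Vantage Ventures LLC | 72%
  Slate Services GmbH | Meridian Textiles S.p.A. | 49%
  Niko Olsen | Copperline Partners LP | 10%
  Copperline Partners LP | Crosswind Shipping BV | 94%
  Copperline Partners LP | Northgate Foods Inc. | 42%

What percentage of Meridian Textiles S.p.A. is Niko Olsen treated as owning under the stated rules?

19.30858%

Chain via Copperline Partners LP → Northgate Foods Inc. → Slate Services GmbH (R2): 10% × 42% × 77% × 49% = 1.58466% of Meridian Textiles S.p.A.
Chain via Silverbay Media Ltd → Bluewater Trust → Vantage Ventures LLC (R2): 54% × 45% × 72% × 27% = 4.72392% of Meridian Textiles S.p.A.
Direct interest in Meridian Textiles S.p.A: 13%.
Aggregating (R1): 1.58466% + 4.72392% + 13% = 19.30858%.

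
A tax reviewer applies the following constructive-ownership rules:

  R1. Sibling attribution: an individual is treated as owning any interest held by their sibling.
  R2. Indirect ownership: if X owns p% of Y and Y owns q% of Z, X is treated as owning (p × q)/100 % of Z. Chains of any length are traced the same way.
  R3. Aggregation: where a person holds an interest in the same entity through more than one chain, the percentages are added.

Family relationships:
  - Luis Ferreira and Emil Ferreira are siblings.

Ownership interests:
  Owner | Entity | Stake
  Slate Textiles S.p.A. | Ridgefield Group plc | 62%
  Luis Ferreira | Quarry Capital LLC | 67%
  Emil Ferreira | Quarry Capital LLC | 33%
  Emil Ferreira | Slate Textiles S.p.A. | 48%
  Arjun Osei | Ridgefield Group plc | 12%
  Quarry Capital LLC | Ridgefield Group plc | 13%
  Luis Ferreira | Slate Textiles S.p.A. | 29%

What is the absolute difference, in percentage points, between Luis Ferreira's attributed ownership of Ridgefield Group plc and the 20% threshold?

By sibling attribution (R1), Luis Ferreira is treated as also owning Emil Ferreira's interest in Quarry Capital LLC, giving 67% + 33% = 100%.
By sibling attribution (R1), Luis Ferreira is treated as also owning Emil Ferreira's interest in Slate Textiles S.p.A, giving 29% + 48% = 77%.
Chain via Quarry Capital LLC (R2): 100% × 13% = 13% of Ridgefield Group plc.
Chain via Slate Textiles S.p.A. (R2): 77% × 62% = 47.74% of Ridgefield Group plc.
Aggregating (R3): 13% + 47.74% = 60.74%.
60.74% exceeds the 20% threshold by 40.74 percentage points.

40.74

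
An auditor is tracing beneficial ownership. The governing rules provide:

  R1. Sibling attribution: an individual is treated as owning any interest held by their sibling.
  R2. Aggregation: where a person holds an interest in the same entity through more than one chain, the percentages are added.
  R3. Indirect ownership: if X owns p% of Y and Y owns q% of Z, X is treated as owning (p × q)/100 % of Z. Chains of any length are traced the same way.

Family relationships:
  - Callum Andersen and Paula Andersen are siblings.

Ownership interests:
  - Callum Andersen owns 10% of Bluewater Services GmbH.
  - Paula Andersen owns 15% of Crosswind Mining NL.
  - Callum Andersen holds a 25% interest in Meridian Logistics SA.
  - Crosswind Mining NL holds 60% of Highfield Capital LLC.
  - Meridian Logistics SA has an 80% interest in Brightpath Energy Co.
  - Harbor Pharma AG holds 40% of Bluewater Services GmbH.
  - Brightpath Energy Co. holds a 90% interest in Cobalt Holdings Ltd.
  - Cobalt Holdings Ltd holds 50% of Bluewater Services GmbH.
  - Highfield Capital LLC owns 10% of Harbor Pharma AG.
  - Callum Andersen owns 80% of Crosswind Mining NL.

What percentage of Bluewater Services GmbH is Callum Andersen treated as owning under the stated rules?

21.28%

By sibling attribution (R1), Callum Andersen is treated as also owning Paula Andersen's interest in Crosswind Mining NL, giving 80% + 15% = 95%.
Chain via Crosswind Mining NL → Highfield Capital LLC → Harbor Pharma AG (R3): 95% × 60% × 10% × 40% = 2.28% of Bluewater Services GmbH.
Chain via Meridian Logistics SA → Brightpath Energy Co. → Cobalt Holdings Ltd (R3): 25% × 80% × 90% × 50% = 9% of Bluewater Services GmbH.
Direct interest in Bluewater Services GmbH: 10%.
Aggregating (R2): 2.28% + 9% + 10% = 21.28%.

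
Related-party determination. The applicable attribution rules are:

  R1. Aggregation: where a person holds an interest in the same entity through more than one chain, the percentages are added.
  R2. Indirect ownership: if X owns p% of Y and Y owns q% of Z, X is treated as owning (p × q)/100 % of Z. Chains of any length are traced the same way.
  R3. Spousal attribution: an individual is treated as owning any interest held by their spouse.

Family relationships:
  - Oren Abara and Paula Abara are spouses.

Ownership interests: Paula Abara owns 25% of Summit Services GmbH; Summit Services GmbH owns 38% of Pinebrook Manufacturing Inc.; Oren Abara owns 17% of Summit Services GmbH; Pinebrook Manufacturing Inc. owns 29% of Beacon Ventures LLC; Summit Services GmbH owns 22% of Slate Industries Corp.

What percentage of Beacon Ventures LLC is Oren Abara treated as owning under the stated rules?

By spousal attribution (R3), Oren Abara is treated as also owning Paula Abara's interest in Summit Services GmbH, giving 17% + 25% = 42%.
Chain via Summit Services GmbH → Pinebrook Manufacturing Inc. (R2): 42% × 38% × 29% = 4.6284% of Beacon Ventures LLC.

4.6284%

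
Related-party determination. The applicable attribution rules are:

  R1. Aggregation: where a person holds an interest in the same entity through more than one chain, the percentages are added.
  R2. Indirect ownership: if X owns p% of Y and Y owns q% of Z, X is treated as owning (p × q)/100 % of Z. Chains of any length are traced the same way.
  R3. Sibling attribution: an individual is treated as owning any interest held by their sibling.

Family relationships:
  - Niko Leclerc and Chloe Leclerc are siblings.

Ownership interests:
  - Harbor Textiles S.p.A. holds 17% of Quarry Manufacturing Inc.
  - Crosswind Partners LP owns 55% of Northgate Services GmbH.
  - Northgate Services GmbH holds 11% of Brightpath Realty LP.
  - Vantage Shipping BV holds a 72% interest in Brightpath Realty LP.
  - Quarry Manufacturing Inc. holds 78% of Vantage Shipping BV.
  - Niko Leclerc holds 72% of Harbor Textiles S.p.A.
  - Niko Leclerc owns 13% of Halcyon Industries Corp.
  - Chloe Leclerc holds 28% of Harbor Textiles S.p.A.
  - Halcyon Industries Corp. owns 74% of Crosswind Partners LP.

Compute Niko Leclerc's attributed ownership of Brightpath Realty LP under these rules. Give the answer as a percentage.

By sibling attribution (R3), Niko Leclerc is treated as also owning Chloe Leclerc's interest in Harbor Textiles S.p.A, giving 72% + 28% = 100%.
Chain via Halcyon Industries Corp. → Crosswind Partners LP → Northgate Services GmbH (R2): 13% × 74% × 55% × 11% = 0.58201% of Brightpath Realty LP.
Chain via Harbor Textiles S.p.A. → Quarry Manufacturing Inc. → Vantage Shipping BV (R2): 100% × 17% × 78% × 72% = 9.5472% of Brightpath Realty LP.
Aggregating (R1): 0.58201% + 9.5472% = 10.12921%.

10.12921%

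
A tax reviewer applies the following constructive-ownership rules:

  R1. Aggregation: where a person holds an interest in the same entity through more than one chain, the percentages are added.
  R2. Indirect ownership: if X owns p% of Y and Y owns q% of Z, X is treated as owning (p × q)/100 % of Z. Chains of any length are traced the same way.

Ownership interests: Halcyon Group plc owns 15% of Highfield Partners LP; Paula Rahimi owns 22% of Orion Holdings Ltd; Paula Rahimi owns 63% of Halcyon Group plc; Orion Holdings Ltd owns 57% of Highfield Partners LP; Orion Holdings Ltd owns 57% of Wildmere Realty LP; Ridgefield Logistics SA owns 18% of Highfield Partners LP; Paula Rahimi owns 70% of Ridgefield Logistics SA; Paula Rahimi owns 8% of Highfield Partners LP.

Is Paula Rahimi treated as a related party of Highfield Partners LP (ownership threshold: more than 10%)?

Chain via Ridgefield Logistics SA (R2): 70% × 18% = 12.6% of Highfield Partners LP.
Chain via Orion Holdings Ltd (R2): 22% × 57% = 12.54% of Highfield Partners LP.
Chain via Halcyon Group plc (R2): 63% × 15% = 9.45% of Highfield Partners LP.
Direct interest in Highfield Partners LP: 8%.
Aggregating (R1): 12.6% + 12.54% + 9.45% + 8% = 42.59%.
42.59% exceeds the 10% threshold, so Paula is a related party to Highfield Partners LP.

Yes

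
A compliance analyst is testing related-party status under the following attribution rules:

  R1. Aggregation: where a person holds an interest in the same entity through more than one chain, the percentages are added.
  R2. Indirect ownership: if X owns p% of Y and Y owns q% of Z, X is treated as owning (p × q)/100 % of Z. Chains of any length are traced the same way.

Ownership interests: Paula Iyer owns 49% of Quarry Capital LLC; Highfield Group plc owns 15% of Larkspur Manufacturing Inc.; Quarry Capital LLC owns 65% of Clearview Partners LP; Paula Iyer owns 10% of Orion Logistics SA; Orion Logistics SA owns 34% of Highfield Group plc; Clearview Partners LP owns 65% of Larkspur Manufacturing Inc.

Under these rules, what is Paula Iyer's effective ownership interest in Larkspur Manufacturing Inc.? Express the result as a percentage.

Chain via Quarry Capital LLC → Clearview Partners LP (R2): 49% × 65% × 65% = 20.7025% of Larkspur Manufacturing Inc.
Chain via Orion Logistics SA → Highfield Group plc (R2): 10% × 34% × 15% = 0.51% of Larkspur Manufacturing Inc.
Aggregating (R1): 20.7025% + 0.51% = 21.2125%.

21.2125%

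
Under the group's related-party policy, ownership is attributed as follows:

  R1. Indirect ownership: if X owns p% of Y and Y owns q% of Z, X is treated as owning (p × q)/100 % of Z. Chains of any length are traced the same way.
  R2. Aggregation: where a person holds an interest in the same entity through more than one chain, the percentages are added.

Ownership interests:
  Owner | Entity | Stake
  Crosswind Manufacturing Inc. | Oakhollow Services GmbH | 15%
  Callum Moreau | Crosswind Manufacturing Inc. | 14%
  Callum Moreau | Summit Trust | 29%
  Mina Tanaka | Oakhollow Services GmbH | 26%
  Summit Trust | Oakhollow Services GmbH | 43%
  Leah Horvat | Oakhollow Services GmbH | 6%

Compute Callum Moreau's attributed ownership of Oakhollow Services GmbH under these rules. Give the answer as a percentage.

14.57%

Chain via Summit Trust (R1): 29% × 43% = 12.47% of Oakhollow Services GmbH.
Chain via Crosswind Manufacturing Inc. (R1): 14% × 15% = 2.1% of Oakhollow Services GmbH.
Aggregating (R2): 12.47% + 2.1% = 14.57%.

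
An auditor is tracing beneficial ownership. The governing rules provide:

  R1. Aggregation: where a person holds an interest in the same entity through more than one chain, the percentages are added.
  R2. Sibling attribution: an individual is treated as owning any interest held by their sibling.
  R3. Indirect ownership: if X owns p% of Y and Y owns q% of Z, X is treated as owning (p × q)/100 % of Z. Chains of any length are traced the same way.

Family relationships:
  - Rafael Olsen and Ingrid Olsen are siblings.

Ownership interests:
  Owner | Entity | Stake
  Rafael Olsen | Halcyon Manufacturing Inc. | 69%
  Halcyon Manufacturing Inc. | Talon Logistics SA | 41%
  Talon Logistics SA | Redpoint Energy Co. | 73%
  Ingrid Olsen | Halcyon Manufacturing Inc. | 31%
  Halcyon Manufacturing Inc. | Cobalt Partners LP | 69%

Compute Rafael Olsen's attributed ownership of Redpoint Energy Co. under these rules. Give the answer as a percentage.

By sibling attribution (R2), Rafael Olsen is treated as also owning Ingrid Olsen's interest in Halcyon Manufacturing Inc, giving 69% + 31% = 100%.
Chain via Halcyon Manufacturing Inc. → Talon Logistics SA (R3): 100% × 41% × 73% = 29.93% of Redpoint Energy Co.

29.93%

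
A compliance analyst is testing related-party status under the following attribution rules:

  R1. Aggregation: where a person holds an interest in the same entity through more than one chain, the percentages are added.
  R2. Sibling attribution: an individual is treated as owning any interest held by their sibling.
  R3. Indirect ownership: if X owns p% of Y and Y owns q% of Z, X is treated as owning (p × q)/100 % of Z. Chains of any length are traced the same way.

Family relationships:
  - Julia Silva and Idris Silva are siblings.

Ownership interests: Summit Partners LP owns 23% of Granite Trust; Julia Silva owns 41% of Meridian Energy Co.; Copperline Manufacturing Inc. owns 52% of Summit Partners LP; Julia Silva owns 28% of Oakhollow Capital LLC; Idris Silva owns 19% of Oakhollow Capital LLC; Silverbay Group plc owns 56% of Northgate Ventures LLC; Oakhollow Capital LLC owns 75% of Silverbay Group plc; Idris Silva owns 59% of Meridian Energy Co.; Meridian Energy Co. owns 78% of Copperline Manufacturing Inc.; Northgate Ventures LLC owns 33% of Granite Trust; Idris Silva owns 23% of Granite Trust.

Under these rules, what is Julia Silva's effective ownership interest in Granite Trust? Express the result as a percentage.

By sibling attribution (R2), Julia Silva is treated as also owning Idris Silva's interest in Oakhollow Capital LLC, giving 28% + 19% = 47%.
By sibling attribution (R2), Julia Silva is treated as also owning Idris Silva's interest in Meridian Energy Co, giving 41% + 59% = 100%.
By sibling attribution (R2), Julia Silva is treated as owning Idris Silva's 23% interest in Granite Trust.
Chain via Oakhollow Capital LLC → Silverbay Group plc → Northgate Ventures LLC (R3): 47% × 75% × 56% × 33% = 6.5142% of Granite Trust.
Chain via Meridian Energy Co. → Copperline Manufacturing Inc. → Summit Partners LP (R3): 100% × 78% × 52% × 23% = 9.3288% of Granite Trust.
Direct interest in Granite Trust: 23%.
Aggregating (R1): 6.5142% + 9.3288% + 23% = 38.843%.

38.843%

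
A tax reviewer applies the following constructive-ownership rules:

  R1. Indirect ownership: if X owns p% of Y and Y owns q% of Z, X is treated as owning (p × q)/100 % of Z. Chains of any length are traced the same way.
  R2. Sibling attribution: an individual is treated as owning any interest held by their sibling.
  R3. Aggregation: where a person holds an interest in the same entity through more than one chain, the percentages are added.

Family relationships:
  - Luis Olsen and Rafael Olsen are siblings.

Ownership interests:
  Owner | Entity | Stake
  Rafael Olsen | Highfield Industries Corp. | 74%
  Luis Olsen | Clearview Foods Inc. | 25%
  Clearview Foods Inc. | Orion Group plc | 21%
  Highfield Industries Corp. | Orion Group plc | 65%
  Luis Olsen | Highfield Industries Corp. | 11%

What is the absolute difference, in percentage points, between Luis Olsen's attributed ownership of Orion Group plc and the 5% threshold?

By sibling attribution (R2), Luis Olsen is treated as also owning Rafael Olsen's interest in Highfield Industries Corp, giving 11% + 74% = 85%.
Chain via Highfield Industries Corp. (R1): 85% × 65% = 55.25% of Orion Group plc.
Chain via Clearview Foods Inc. (R1): 25% × 21% = 5.25% of Orion Group plc.
Aggregating (R3): 55.25% + 5.25% = 60.5%.
60.5% exceeds the 5% threshold by 55.5 percentage points.

55.5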